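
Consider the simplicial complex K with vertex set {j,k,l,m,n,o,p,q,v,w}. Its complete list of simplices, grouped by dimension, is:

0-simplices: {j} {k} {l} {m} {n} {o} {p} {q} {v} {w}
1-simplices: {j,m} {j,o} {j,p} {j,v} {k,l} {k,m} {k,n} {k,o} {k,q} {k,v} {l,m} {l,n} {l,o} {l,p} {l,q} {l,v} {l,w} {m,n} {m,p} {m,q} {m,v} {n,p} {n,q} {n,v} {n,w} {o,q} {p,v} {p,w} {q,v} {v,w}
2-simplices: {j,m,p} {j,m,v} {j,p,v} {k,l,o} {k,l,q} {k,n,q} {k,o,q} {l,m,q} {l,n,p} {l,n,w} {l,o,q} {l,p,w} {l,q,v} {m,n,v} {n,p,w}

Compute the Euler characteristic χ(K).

n_0=10 n_1=30 n_2=15
χ=+10−30+15=-5

χ(K)=-5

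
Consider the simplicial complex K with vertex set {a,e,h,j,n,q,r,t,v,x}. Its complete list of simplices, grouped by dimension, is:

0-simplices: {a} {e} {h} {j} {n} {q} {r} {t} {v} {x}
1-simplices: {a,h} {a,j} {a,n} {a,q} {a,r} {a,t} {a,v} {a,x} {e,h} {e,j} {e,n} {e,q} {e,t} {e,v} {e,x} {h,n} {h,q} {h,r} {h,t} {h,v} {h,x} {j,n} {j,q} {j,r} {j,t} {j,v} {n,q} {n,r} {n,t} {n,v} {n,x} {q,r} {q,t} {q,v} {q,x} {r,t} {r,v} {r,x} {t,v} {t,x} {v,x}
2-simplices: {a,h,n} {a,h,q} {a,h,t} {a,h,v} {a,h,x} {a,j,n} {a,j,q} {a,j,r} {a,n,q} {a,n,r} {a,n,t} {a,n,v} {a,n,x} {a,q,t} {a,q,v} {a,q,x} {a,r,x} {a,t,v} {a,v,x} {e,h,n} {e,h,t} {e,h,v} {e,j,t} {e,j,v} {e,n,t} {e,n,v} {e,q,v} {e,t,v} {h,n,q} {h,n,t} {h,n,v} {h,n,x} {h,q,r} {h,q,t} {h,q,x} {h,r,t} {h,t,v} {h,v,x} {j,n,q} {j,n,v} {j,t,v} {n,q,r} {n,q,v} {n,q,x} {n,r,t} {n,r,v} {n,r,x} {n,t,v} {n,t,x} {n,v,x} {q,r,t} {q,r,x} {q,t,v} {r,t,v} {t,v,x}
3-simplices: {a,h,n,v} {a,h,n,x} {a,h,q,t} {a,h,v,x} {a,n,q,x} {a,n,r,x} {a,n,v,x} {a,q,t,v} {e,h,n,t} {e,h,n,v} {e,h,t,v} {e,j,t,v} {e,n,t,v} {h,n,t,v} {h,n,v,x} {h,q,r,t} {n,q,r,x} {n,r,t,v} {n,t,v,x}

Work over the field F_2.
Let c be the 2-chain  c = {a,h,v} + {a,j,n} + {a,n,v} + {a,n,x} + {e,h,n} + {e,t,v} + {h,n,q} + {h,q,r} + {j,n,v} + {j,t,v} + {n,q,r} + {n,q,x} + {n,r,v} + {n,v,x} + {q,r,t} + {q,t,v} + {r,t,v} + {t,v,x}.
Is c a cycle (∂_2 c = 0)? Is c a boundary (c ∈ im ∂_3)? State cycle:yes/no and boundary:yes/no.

cycle:no boundary:no

n_0=10 n_1=41 n_2=55 n_3=19  [Z2]
∂1: piv[ah,aj,an,aq,ar,at,av,ax,eh] rk=9  ker:ej,en,eq,et,ev,ex,hn,hq,hr,ht,hv,hx,jn,jq,jr,jt,jv,nq,nr,nt,nv,nx,qr,qt,qv,qx,rt,rv,rx,tv,tx,vx
∂2: piv[ahn,ahq,aht,ahv,ahx,ajn,ajq,ajr,anq,anr,ant,anv,anx,aqt,aqv,aqx,arx,atv,avx,ehn,eht,ehv,ejt,ejv,eqv,hqr,hrt,jnv,nqr,nrv,ntx] rk=31  ker:ent,env,etv,hnq,hnt,hnv,hnx,hqt,hqx,htv,hvx,jnq,jtv,nqv,nqx,nrt,nrx,ntv,nvx,qrt,qrx,qtv,rtv,tvx
∂3: piv[ahnv,ahnx,ahqt,ahvx,anqx,anrx,anvx,aqtv,ehnt,ehnv,ehtv,ejtv,entv,hqrt,nqrx,nrtv,ntvx] rk=17  ker:hntv,hnvx
∂2c = {a,h} + {a,j} + {a,n} + {a,x} + {e,h} + {e,n} + {e,t} + {e,v} + {h,r} + {h,v} + {j,t} + {n,q} + {n,x} + {q,r} + {q,v} + {q,x} + {t,v} + {t,x}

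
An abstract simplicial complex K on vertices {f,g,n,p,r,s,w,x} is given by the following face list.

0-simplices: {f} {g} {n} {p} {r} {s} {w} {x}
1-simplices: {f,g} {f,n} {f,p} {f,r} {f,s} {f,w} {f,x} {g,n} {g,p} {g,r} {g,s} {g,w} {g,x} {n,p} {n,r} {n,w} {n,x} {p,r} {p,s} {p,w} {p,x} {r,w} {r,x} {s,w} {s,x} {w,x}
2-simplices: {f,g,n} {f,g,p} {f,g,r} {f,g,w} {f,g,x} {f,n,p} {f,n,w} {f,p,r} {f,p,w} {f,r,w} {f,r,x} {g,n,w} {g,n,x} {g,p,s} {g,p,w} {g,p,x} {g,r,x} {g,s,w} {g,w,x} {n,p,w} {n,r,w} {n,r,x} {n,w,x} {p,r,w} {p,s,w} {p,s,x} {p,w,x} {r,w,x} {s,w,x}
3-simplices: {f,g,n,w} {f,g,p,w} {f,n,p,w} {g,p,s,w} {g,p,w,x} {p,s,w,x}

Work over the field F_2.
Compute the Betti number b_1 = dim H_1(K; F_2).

n_0=8 n_1=26 n_2=29 n_3=6  [Z2]
∂1: piv[fg,fn,fp,fr,fs,fw,fx] rk=7  ker:gn,gp,gr,gs,gw,gx,np,nr,nw,nx,pr,ps,pw,px,rw,rx,sw,sx,wx
∂2: piv[fgn,fgp,fgr,fgw,fgx,fnp,fnw,fpr,fpw,frw,frx,gnx,gps,gpx,gsw,gwx,nrw,psx] rk=18  ker:gnw,gpw,grx,npw,nrx,nwx,prw,psw,pwx,rwx,swx
∂3: piv[fgnw,fgpw,fnpw,gpsw,gpwx,pswx] rk=6
b_1=(26−7)−18=1

b_1=1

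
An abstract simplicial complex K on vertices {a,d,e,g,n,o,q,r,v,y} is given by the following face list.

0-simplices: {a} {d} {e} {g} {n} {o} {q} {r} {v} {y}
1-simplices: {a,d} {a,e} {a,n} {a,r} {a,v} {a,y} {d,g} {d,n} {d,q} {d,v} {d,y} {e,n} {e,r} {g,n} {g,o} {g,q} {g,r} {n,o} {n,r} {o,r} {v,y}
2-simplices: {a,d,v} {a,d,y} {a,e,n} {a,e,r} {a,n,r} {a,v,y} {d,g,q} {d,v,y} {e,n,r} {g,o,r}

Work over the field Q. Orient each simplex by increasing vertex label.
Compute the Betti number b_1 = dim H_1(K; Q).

n_0=10 n_1=21 n_2=10  [Q]
∂1: piv[ad,ae,an,ar,av,ay,dg,dq,go] rk=9  ker:dn,dv,dy,en,er,gn,gq,gr,no,nr,or,vy
∂2: piv[adv,ady,aen,aer,anr,avy,dgq,gor] rk=8  ker:dvy,enr
b_1=(21−9)−8=4

b_1=4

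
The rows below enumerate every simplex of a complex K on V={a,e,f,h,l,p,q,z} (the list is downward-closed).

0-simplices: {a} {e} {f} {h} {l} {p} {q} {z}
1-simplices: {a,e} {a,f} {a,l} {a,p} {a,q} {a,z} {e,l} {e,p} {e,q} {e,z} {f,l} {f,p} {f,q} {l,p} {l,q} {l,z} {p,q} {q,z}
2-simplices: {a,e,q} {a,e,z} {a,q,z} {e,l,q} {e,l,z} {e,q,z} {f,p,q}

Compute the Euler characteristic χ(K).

n_0=8 n_1=18 n_2=7
χ=+8−18+7=-3

χ(K)=-3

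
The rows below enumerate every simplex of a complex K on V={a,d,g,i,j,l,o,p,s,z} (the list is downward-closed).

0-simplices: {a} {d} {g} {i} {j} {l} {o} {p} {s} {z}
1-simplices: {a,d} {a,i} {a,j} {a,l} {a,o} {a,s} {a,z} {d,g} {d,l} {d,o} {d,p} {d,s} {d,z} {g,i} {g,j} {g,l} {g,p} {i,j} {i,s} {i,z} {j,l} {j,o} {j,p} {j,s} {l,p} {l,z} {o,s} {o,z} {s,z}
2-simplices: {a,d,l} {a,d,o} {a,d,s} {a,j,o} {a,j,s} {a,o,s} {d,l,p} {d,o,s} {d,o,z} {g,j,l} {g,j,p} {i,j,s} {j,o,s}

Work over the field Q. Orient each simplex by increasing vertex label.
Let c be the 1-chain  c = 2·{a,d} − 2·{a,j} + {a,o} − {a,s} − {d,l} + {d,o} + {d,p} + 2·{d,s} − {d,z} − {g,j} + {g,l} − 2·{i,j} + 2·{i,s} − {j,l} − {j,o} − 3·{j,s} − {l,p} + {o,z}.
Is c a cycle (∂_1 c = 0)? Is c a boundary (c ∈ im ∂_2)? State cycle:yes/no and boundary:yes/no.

cycle:yes boundary:yes

n_0=10 n_1=29 n_2=13  [Q]
∂1: piv[ad,ai,aj,al,ao,as,az,dg,dp] rk=9  ker:dl,do,ds,dz,gi,gj,gl,gp,ij,is,iz,jl,jo,jp,js,lp,lz,os,oz,sz
∂2: piv[adl,ado,ads,ajo,ajs,aos,dlp,doz,gjl,gjp,ijs] rk=11  ker:dos,jos
∂1c = 0
c vs im∂2: reduces to 0 ⇒ boundary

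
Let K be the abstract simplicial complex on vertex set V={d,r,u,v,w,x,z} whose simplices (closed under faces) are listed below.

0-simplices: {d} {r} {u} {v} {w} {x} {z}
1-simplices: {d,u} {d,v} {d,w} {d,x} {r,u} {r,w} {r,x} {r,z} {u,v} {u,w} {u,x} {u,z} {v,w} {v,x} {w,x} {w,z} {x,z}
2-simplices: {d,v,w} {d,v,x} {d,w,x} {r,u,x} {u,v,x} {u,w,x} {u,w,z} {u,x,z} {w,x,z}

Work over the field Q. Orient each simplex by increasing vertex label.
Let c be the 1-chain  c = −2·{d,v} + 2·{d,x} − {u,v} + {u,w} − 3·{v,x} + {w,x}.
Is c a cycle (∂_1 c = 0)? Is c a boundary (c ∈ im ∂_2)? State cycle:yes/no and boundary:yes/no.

n_0=7 n_1=17 n_2=9  [Q]
∂1: piv[du,dv,dw,dx,ru,rz] rk=6  ker:rw,rx,uv,uw,ux,uz,vw,vx,wx,wz,xz
∂2: piv[dvw,dvx,dwx,rux,uvx,uwx,uwz,uxz] rk=8  ker:wxz
∂1c = 0
c vs im∂2: reduces to 0 ⇒ boundary

cycle:yes boundary:yes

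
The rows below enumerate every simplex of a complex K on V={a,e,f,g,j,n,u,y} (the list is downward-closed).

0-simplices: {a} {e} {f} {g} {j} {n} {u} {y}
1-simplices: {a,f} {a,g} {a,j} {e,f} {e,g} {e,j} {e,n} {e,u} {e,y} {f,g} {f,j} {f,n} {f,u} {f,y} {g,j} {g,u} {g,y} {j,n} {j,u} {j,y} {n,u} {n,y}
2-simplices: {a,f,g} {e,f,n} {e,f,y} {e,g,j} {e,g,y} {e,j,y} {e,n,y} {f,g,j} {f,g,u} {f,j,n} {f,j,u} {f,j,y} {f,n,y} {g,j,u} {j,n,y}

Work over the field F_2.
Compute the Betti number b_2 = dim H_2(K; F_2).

b_2=3

n_0=8 n_1=22 n_2=15  [Z2]
∂1: piv[af,ag,aj,ef,en,eu,ey] rk=7  ker:eg,ej,fg,fj,fn,fu,fy,gj,gu,gy,jn,ju,jy,nu,ny
∂2: piv[afg,efn,efy,egj,egy,ejy,eny,fgj,fgu,fjn,fju,fjy] rk=12  ker:fny,gju,jny
b_2=(15−12)−0=3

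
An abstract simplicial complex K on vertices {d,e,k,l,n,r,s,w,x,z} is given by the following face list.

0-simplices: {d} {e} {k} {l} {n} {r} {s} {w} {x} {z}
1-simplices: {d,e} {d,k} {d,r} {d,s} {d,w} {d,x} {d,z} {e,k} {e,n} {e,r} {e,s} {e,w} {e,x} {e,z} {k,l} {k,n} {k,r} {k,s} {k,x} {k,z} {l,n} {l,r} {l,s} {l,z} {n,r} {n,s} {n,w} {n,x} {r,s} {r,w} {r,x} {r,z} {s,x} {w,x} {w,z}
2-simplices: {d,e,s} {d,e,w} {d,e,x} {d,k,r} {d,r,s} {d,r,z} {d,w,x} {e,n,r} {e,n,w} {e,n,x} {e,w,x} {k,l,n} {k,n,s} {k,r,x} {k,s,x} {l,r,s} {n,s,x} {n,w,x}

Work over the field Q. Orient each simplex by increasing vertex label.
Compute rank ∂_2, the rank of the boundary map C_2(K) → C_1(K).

rank∂_2=16

n_0=10 n_1=35 n_2=18  [Q]
∂1: piv[de,dk,dr,ds,dw,dx,dz,en,kl] rk=9  ker:ek,er,es,ew,ex,ez,kn,kr,ks,kx,kz,ln,lr,ls,lz,nr,ns,nw,nx,rs,rw,rx,rz,sx,wx,wz
∂2: piv[des,dew,dex,dkr,drs,drz,dwx,enr,enw,enx,kln,kns,krx,ksx,lrs,nsx] rk=16  ker:ewx,nwx
rk∂_2=16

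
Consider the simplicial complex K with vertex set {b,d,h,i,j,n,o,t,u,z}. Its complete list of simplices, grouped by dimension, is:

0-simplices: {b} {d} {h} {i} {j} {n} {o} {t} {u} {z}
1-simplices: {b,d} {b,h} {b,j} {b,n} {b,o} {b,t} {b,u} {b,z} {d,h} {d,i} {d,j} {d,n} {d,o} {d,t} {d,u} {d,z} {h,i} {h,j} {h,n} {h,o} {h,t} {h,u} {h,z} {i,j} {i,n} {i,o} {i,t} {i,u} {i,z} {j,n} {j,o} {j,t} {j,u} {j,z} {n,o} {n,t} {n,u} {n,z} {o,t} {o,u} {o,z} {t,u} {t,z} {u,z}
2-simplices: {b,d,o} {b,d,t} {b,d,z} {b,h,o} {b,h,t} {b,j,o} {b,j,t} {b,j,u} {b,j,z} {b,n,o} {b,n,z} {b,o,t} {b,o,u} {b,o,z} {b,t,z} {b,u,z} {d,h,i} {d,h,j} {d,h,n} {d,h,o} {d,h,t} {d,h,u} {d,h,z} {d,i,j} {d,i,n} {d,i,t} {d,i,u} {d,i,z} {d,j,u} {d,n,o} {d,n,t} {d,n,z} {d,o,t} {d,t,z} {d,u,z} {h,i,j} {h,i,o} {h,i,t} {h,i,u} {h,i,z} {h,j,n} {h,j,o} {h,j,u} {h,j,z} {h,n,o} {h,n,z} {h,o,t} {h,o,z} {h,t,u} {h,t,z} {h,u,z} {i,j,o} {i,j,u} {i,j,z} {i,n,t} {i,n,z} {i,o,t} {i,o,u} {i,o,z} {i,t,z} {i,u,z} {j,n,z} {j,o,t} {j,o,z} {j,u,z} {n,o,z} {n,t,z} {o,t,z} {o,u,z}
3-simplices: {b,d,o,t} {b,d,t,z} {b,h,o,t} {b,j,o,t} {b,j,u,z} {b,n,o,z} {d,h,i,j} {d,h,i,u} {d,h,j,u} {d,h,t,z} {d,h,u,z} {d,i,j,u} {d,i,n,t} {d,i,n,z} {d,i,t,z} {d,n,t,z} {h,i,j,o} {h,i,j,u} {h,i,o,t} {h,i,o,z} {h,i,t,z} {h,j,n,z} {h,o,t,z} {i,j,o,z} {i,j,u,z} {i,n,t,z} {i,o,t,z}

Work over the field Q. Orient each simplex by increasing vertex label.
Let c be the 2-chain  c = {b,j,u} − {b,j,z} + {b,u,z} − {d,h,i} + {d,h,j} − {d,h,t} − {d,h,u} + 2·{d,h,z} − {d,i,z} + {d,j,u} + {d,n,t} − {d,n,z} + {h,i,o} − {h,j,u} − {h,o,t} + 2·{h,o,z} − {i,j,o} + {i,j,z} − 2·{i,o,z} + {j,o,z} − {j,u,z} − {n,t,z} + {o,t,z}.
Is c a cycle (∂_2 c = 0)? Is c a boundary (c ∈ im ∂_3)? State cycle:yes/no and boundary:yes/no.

n_0=10 n_1=44 n_2=69 n_3=27  [Q]
∂1: piv[bd,bh,bj,bn,bo,bt,bu,bz,di] rk=9  ker:dh,dj,dn,do,dt,du,dz,hi,hj,hn,ho,ht,hu,hz,ij,in,io,it,iu,iz,jn,jo,jt,ju,jz,no,nt,nu,nz,ot,ou,oz,tu,tz,uz
∂2: piv[bdo,bdt,bdz,bho,bht,bjo,bjt,bju,bjz,bno,bnz,bot,bou,boz,btz,buz,dhi,dhj,dhn,dho,dhu,dhz,dij,din,dit,diu,diz,dju,dno,dnt,duz,hio,hjn,htu] rk=34  ker:dht,dnz,dot,dtz,hij,hit,hiu,hiz,hjo,hju,hjz,hno,hnz,hot,hoz,htz,huz,ijo,iju,ijz,int,inz,iot,iou,ioz,itz,iuz,jnz,jot,joz,juz,noz,ntz,otz,ouz
∂3: piv[bdot,bdtz,bhot,bjot,bjuz,bnoz,dhij,dhiu,dhju,dhtz,dhuz,diju,dint,dinz,ditz,dntz,hijo,hiot,hioz,hitz,hjnz,hotz,ijoz,ijuz] rk=24  ker:hiju,intz,iotz
∂2c = 0
c vs im∂3: residual ≠ 0 ⇒ not boundary

cycle:yes boundary:no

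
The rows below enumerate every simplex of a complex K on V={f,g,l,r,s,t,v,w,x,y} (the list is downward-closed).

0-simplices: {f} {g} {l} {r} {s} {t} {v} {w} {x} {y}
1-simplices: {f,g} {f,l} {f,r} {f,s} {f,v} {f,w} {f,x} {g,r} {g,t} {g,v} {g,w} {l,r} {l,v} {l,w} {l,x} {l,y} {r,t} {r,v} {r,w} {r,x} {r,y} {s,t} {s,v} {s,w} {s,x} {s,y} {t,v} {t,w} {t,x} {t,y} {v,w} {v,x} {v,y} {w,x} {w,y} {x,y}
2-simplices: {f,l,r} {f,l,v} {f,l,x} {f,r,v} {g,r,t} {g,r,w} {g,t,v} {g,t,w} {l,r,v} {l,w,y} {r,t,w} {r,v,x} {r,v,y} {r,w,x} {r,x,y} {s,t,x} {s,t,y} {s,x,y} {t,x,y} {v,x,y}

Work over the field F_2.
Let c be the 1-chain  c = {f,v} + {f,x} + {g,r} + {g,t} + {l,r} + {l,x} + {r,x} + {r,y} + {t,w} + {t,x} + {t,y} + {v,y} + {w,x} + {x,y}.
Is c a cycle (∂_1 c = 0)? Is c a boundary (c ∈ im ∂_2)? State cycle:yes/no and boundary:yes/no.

n_0=10 n_1=36 n_2=20  [Z2]
∂1: piv[fg,fl,fr,fs,fv,fw,fx,gt,ly] rk=9  ker:gr,gv,gw,lr,lv,lw,lx,rt,rv,rw,rx,ry,st,sv,sw,sx,sy,tv,tw,tx,ty,vw,vx,vy,wx,wy,xy
∂2: piv[flr,flv,flx,frv,grt,grw,gtv,gtw,lwy,rvx,rvy,rwx,rxy,stx,sty,sxy] rk=16  ker:lrv,rtw,txy,vxy
∂1c = 0
c vs im∂2: reduces to 0 ⇒ boundary

cycle:yes boundary:yes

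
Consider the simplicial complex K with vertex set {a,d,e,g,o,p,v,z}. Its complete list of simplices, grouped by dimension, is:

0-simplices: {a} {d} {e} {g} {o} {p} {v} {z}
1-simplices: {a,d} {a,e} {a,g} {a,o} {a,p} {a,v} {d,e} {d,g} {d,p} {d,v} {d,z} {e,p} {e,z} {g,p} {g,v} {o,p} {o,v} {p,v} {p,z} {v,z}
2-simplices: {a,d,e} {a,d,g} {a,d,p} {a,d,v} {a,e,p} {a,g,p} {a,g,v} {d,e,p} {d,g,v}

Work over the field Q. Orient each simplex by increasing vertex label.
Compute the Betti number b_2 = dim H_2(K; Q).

b_2=2

n_0=8 n_1=20 n_2=9  [Q]
∂1: piv[ad,ae,ag,ao,ap,av,dz] rk=7  ker:de,dg,dp,dv,ep,ez,gp,gv,op,ov,pv,pz,vz
∂2: piv[ade,adg,adp,adv,aep,agp,agv] rk=7  ker:dep,dgv
b_2=(9−7)−0=2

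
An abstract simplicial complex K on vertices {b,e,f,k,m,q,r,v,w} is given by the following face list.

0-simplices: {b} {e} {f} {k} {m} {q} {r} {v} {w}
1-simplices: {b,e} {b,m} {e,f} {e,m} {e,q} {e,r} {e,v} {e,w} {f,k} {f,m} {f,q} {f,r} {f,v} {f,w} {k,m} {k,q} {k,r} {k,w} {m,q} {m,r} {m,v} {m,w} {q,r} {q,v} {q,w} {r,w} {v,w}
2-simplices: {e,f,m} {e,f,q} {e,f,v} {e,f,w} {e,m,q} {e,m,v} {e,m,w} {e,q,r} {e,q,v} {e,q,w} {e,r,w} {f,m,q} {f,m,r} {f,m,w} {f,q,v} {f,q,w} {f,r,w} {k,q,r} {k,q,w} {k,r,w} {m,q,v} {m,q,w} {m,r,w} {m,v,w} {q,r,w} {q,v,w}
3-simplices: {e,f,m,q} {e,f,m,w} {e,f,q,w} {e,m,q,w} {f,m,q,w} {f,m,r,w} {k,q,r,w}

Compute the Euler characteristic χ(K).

n_0=9 n_1=27 n_2=26 n_3=7
χ=+9−27+26−7=1

χ(K)=1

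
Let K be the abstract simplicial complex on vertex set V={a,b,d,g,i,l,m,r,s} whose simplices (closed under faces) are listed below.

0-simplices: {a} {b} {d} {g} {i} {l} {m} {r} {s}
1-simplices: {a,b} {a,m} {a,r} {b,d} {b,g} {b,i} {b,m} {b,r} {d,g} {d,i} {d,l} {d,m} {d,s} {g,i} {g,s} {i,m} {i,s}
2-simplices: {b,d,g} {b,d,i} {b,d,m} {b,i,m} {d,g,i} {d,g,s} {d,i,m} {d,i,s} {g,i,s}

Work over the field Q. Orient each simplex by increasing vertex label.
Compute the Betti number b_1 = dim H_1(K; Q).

n_0=9 n_1=17 n_2=9  [Q]
∂1: piv[ab,am,ar,bd,bg,bi,dl,ds] rk=8  ker:bm,br,dg,di,dm,gi,gs,im,is
∂2: piv[bdg,bdi,bdm,bim,dgi,dgs,dis] rk=7  ker:dim,gis
b_1=(17−8)−7=2

b_1=2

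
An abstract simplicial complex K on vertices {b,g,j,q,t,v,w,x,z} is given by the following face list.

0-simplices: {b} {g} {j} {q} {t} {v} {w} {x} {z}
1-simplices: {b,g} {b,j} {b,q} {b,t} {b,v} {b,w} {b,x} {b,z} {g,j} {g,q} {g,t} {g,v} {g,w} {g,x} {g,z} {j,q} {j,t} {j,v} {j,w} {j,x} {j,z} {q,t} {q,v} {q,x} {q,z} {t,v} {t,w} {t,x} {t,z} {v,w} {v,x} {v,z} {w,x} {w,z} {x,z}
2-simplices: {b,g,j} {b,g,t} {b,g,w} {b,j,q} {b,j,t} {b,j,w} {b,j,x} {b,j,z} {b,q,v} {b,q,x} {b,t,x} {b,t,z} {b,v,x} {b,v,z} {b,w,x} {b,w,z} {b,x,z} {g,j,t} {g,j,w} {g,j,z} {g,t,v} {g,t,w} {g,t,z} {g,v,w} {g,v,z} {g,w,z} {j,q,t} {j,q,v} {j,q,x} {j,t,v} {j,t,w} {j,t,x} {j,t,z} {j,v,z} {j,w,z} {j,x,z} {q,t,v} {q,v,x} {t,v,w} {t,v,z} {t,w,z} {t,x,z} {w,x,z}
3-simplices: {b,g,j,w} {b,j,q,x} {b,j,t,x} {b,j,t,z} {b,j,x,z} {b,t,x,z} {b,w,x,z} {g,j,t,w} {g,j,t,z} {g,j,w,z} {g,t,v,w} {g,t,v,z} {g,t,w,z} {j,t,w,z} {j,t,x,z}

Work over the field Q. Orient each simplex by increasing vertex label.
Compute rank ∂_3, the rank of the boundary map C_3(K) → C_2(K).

n_0=9 n_1=35 n_2=43 n_3=15  [Q]
∂1: piv[bg,bj,bq,bt,bv,bw,bx,bz] rk=8  ker:gj,gq,gt,gv,gw,gx,gz,jq,jt,jv,jw,jx,jz,qt,qv,qx,qz,tv,tw,tx,tz,vw,vx,vz,wx,wz,xz
∂2: piv[bgj,bgt,bgw,bjq,bjt,bjw,bjx,bjz,bqv,bqx,btx,btz,bvx,bvz,bwx,bwz,bxz,gjz,gtv,gtw,gvw,gvz,jqt,jqv] rk=24  ker:gjt,gjw,gtz,gwz,jqx,jtv,jtw,jtx,jtz,jvz,jwz,jxz,qtv,qvx,tvw,tvz,twz,txz,wxz
∂3: piv[bgjw,bjqx,bjtx,bjtz,bjxz,btxz,bwxz,gjtw,gjtz,gjwz,gtvw,gtvz,gtwz] rk=13  ker:jtwz,jtxz
rk∂_3=13

rank∂_3=13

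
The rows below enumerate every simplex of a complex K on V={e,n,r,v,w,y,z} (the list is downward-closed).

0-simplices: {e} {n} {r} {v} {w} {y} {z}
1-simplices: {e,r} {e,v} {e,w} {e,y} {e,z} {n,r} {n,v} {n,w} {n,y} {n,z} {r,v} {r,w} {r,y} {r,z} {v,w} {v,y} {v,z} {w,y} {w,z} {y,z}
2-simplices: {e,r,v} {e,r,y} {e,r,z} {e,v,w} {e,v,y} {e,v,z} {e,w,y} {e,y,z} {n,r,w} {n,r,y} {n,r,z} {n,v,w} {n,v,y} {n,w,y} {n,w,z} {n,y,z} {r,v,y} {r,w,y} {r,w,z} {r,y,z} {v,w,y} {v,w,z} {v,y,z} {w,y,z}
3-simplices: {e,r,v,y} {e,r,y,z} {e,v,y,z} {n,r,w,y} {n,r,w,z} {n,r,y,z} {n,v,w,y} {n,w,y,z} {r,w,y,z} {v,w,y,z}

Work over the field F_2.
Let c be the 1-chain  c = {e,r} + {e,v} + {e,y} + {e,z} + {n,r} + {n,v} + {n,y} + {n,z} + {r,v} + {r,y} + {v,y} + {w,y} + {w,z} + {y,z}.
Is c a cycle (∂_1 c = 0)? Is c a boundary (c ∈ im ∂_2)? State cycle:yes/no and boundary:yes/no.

n_0=7 n_1=20 n_2=24 n_3=10  [Z2]
∂1: piv[er,ev,ew,ey,ez,nr] rk=6  ker:nv,nw,ny,nz,rv,rw,ry,rz,vw,vy,vz,wy,wz,yz
∂2: piv[erv,ery,erz,evw,evy,evz,ewy,eyz,nrw,nry,nrz,nvw,nvy,nwz] rk=14  ker:nwy,nyz,rvy,rwy,rwz,ryz,vwy,vwz,vyz,wyz
∂3: piv[ervy,eryz,evyz,nrwy,nrwz,nryz,nvwy,nwyz,vwyz] rk=9  ker:rwyz
∂1c = 0
c vs im∂2: reduces to 0 ⇒ boundary

cycle:yes boundary:yes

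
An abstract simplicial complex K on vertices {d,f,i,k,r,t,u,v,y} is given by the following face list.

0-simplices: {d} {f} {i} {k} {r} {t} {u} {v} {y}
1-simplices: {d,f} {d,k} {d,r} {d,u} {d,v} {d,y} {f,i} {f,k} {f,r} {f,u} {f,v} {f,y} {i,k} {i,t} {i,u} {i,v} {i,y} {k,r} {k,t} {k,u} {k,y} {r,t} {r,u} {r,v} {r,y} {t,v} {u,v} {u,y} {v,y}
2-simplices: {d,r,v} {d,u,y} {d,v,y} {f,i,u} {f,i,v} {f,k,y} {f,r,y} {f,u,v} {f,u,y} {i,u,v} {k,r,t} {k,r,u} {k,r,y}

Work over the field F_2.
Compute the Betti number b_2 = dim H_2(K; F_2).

b_2=1

n_0=9 n_1=29 n_2=13  [Z2]
∂1: piv[df,dk,dr,du,dv,dy,fi,it] rk=8  ker:fk,fr,fu,fv,fy,ik,iu,iv,iy,kr,kt,ku,ky,rt,ru,rv,ry,tv,uv,uy,vy
∂2: piv[drv,duy,dvy,fiu,fiv,fky,fry,fuv,fuy,krt,kru,kry] rk=12  ker:iuv
b_2=(13−12)−0=1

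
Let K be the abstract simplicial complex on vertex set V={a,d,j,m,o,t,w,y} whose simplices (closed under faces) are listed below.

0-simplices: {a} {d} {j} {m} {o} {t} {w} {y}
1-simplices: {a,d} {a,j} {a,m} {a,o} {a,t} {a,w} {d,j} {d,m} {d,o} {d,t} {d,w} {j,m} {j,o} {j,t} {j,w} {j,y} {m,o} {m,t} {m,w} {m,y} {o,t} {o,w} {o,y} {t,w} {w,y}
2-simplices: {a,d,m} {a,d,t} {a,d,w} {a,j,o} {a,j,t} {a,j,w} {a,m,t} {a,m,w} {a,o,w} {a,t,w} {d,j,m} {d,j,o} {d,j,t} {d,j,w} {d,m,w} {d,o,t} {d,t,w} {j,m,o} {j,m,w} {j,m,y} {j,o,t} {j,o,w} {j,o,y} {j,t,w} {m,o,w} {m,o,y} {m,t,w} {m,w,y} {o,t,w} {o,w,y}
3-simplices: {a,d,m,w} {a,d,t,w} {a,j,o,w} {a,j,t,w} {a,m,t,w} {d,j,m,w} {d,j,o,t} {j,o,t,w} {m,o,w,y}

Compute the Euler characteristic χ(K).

n_0=8 n_1=25 n_2=30 n_3=9
χ=+8−25+30−9=4

χ(K)=4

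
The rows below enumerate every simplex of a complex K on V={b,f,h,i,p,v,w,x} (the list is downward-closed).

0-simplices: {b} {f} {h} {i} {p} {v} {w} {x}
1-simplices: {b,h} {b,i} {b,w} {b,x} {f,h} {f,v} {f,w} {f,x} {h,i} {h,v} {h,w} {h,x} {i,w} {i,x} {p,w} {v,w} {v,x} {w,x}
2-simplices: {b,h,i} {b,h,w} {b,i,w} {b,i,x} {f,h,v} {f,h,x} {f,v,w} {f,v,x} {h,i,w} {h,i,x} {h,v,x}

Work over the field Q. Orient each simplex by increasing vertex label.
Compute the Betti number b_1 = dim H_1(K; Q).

n_0=8 n_1=18 n_2=11  [Q]
∂1: piv[bh,bi,bw,bx,fh,fv,pw] rk=7  ker:fw,fx,hi,hv,hw,hx,iw,ix,vw,vx,wx
∂2: piv[bhi,bhw,biw,bix,fhv,fhx,fvw,fvx,hix] rk=9  ker:hiw,hvx
b_1=(18−7)−9=2

b_1=2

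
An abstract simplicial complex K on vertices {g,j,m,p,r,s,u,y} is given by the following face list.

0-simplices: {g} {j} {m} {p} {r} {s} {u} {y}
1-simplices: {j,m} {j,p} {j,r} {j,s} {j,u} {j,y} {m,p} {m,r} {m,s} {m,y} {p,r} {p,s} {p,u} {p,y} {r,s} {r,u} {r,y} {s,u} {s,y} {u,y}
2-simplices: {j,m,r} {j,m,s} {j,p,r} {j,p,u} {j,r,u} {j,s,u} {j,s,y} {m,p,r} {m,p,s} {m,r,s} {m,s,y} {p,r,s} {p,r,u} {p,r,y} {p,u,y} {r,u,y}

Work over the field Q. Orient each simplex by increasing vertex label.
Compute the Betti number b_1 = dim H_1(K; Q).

n_0=8 n_1=20 n_2=16  [Q]
∂1: piv[jm,jp,jr,js,ju,jy] rk=6  ker:mp,mr,ms,my,pr,ps,pu,py,rs,ru,ry,su,sy,uy
∂2: piv[jmr,jms,jpr,jpu,jru,jsu,jsy,mpr,mps,mrs,msy,pry,puy] rk=13  ker:prs,pru,ruy
b_1=(20−6)−13=1

b_1=1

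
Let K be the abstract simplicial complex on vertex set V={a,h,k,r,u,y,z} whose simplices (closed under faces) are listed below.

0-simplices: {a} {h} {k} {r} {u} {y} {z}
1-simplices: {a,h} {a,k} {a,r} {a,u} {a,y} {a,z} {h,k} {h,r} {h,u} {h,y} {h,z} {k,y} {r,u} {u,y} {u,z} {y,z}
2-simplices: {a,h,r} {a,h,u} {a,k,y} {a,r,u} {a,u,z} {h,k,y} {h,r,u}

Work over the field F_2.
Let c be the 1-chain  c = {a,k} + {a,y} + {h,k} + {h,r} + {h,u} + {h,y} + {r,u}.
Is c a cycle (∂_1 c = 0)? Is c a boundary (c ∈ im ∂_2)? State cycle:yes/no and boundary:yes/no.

n_0=7 n_1=16 n_2=7  [Z2]
∂1: piv[ah,ak,ar,au,ay,az] rk=6  ker:hk,hr,hu,hy,hz,ky,ru,uy,uz,yz
∂2: piv[ahr,ahu,aky,aru,auz,hky] rk=6  ker:hru
∂1c = 0
c vs im∂2: reduces to 0 ⇒ boundary

cycle:yes boundary:yes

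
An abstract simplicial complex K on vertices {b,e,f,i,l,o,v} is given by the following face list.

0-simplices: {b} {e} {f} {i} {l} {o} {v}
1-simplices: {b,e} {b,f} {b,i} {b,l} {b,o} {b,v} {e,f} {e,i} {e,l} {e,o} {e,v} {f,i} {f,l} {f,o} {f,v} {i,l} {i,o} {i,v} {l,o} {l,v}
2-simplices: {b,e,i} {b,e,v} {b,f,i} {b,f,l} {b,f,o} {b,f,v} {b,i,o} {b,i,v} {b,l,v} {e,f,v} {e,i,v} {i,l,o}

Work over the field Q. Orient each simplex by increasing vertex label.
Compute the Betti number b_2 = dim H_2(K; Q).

b_2=1

n_0=7 n_1=20 n_2=12  [Q]
∂1: piv[be,bf,bi,bl,bo,bv] rk=6  ker:ef,ei,el,eo,ev,fi,fl,fo,fv,il,io,iv,lo,lv
∂2: piv[bei,bev,bfi,bfl,bfo,bfv,bio,biv,blv,efv,ilo] rk=11  ker:eiv
b_2=(12−11)−0=1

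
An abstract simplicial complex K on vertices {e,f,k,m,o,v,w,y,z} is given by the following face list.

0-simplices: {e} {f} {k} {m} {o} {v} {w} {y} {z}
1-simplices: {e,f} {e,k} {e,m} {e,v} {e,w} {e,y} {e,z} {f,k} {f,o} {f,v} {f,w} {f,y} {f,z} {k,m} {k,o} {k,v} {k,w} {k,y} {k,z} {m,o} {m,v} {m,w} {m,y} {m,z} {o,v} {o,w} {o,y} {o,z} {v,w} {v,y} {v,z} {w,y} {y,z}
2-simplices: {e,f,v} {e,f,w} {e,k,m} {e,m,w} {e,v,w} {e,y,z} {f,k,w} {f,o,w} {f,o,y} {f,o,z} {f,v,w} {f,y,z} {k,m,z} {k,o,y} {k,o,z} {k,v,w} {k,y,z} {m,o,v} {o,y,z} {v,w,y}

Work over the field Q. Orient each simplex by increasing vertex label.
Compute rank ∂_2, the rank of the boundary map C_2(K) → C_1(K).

n_0=9 n_1=33 n_2=20  [Q]
∂1: piv[ef,ek,em,ev,ew,ey,ez,fo] rk=8  ker:fk,fv,fw,fy,fz,km,ko,kv,kw,ky,kz,mo,mv,mw,my,mz,ov,ow,oy,oz,vw,vy,vz,wy,yz
∂2: piv[efv,efw,ekm,emw,evw,eyz,fkw,fow,foy,foz,fyz,kmz,koy,koz,kvw,mov,vwy] rk=17  ker:fvw,kyz,oyz
rk∂_2=17

rank∂_2=17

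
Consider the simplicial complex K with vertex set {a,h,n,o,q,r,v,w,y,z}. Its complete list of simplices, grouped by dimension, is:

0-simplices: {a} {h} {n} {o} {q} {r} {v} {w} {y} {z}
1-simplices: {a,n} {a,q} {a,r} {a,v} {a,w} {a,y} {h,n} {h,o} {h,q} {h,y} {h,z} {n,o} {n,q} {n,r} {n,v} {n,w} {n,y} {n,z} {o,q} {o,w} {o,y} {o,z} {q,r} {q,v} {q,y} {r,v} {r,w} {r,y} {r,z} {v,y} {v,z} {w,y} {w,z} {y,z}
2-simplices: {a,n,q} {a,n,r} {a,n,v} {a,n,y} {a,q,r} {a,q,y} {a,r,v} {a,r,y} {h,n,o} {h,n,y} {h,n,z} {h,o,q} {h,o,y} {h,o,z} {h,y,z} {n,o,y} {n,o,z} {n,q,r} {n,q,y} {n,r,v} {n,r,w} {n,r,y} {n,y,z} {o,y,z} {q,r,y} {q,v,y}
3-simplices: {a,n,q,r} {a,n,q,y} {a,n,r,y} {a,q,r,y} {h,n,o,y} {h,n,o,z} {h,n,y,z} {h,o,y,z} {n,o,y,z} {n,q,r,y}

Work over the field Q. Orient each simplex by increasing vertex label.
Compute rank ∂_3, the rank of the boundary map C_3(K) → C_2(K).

n_0=10 n_1=34 n_2=26 n_3=10  [Q]
∂1: piv[an,aq,ar,av,aw,ay,hn,ho,hz] rk=9  ker:hq,hy,no,nq,nr,nv,nw,ny,nz,oq,ow,oy,oz,qr,qv,qy,rv,rw,ry,rz,vy,vz,wy,wz,yz
∂2: piv[anq,anr,anv,any,aqr,aqy,arv,ary,hno,hny,hnz,hoq,hoy,hoz,hyz,nrw,qvy] rk=17  ker:noy,noz,nqr,nqy,nrv,nry,nyz,oyz,qry
∂3: piv[anqr,anqy,anry,aqry,hnoy,hnoz,hnyz,hoyz] rk=8  ker:noyz,nqry
rk∂_3=8

rank∂_3=8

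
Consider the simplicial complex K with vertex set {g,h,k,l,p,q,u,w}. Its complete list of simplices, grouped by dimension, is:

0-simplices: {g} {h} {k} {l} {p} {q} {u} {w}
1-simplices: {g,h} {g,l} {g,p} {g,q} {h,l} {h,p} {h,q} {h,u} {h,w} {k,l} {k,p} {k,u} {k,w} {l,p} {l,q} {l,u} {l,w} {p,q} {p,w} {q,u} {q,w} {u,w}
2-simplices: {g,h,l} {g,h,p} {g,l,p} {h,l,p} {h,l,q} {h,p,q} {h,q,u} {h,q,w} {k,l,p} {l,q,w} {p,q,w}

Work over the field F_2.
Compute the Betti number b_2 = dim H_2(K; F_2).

n_0=8 n_1=22 n_2=11  [Z2]
∂1: piv[gh,gl,gp,gq,hu,hw,kl] rk=7  ker:hl,hp,hq,kp,ku,kw,lp,lq,lu,lw,pq,pw,qu,qw,uw
∂2: piv[ghl,ghp,glp,hlq,hpq,hqu,hqw,klp,lqw,pqw] rk=10  ker:hlp
b_2=(11−10)−0=1

b_2=1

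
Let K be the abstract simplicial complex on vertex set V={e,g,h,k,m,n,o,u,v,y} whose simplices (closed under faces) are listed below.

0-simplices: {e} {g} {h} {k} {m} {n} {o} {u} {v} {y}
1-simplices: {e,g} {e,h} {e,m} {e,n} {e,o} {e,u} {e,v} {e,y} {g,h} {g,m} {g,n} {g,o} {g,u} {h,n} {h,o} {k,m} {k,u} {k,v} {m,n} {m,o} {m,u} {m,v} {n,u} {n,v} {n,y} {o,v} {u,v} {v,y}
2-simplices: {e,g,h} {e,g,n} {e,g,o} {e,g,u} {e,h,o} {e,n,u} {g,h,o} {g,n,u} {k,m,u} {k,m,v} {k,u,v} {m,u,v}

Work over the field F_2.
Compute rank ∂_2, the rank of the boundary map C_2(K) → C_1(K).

n_0=10 n_1=28 n_2=12  [Z2]
∂1: piv[eg,eh,em,en,eo,eu,ev,ey,km] rk=9  ker:gh,gm,gn,go,gu,hn,ho,ku,kv,mn,mo,mu,mv,nu,nv,ny,ov,uv,vy
∂2: piv[egh,egn,ego,egu,eho,enu,kmu,kmv,kuv] rk=9  ker:gho,gnu,muv
rk∂_2=9

rank∂_2=9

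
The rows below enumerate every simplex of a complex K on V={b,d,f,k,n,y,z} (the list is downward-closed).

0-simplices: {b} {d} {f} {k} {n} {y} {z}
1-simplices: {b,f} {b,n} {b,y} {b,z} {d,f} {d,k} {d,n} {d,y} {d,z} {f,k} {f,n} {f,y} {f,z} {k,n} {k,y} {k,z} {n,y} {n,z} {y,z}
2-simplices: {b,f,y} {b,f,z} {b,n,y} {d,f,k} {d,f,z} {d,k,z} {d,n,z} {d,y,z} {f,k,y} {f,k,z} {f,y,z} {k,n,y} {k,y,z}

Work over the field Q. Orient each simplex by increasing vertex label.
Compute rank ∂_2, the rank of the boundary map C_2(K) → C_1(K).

n_0=7 n_1=19 n_2=13  [Q]
∂1: piv[bf,bn,by,bz,df,dk] rk=6  ker:dn,dy,dz,fk,fn,fy,fz,kn,ky,kz,ny,nz,yz
∂2: piv[bfy,bfz,bny,dfk,dfz,dkz,dnz,dyz,fky,fyz,kny] rk=11  ker:fkz,kyz
rk∂_2=11

rank∂_2=11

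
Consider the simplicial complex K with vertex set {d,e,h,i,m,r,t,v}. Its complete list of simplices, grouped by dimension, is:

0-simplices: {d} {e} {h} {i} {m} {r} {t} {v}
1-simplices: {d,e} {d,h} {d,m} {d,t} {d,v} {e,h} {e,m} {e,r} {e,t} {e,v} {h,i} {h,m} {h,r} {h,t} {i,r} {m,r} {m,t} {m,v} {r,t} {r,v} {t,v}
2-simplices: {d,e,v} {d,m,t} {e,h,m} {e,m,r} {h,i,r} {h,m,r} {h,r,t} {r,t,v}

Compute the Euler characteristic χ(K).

χ(K)=-5

n_0=8 n_1=21 n_2=8
χ=+8−21+8=-5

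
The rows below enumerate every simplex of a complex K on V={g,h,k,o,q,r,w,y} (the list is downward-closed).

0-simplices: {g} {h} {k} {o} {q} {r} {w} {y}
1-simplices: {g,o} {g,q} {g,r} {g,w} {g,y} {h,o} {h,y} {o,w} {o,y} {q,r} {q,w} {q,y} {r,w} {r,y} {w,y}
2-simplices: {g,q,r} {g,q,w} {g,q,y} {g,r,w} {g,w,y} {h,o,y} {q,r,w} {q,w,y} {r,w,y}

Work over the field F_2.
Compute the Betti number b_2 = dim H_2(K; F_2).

n_0=8 n_1=15 n_2=9  [Z2]
∂1: piv[go,gq,gr,gw,gy,ho] rk=6  ker:hy,ow,oy,qr,qw,qy,rw,ry,wy
∂2: piv[gqr,gqw,gqy,grw,gwy,hoy,rwy] rk=7  ker:qrw,qwy
b_2=(9−7)−0=2

b_2=2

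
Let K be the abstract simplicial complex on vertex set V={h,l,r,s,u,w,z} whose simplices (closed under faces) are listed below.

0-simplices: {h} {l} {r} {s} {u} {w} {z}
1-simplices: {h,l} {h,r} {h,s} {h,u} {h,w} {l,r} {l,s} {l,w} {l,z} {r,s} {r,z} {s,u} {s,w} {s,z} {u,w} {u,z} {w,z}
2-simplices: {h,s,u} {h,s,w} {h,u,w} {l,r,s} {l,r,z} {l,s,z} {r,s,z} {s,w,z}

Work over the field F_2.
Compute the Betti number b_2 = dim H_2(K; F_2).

n_0=7 n_1=17 n_2=8  [Z2]
∂1: piv[hl,hr,hs,hu,hw,lz] rk=6  ker:lr,ls,lw,rs,rz,su,sw,sz,uw,uz,wz
∂2: piv[hsu,hsw,huw,lrs,lrz,lsz,swz] rk=7  ker:rsz
b_2=(8−7)−0=1

b_2=1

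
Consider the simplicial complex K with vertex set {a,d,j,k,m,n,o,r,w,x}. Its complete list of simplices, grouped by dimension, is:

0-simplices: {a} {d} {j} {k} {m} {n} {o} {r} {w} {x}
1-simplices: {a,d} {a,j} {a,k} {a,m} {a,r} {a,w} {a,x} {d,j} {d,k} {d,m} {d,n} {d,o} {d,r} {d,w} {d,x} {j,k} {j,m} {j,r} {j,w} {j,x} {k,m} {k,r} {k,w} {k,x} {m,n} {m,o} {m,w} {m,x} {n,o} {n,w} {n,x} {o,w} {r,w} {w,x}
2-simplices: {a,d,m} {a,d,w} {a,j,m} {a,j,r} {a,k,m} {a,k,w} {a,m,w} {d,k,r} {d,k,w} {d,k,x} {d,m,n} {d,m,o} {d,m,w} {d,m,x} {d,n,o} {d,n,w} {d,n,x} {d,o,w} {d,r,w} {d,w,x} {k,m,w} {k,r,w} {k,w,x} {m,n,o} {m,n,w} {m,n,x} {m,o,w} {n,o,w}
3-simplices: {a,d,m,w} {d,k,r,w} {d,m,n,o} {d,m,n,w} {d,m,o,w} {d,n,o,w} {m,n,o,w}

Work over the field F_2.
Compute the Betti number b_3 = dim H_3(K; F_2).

b_3=1

n_0=10 n_1=34 n_2=28 n_3=7  [Z2]
∂1: piv[ad,aj,ak,am,ar,aw,ax,dn,do] rk=9  ker:dj,dk,dm,dr,dw,dx,jk,jm,jr,jw,jx,km,kr,kw,kx,mn,mo,mw,mx,no,nw,nx,ow,rw,wx
∂2: piv[adm,adw,ajm,ajr,akm,akw,amw,dkr,dkw,dkx,dmn,dmo,dmx,dno,dnw,dnx,dow,drw,dwx] rk=19  ker:dmw,kmw,krw,kwx,mno,mnw,mnx,mow,now
∂3: piv[admw,dkrw,dmno,dmnw,dmow,dnow] rk=6  ker:mnow
b_3=(7−6)−0=1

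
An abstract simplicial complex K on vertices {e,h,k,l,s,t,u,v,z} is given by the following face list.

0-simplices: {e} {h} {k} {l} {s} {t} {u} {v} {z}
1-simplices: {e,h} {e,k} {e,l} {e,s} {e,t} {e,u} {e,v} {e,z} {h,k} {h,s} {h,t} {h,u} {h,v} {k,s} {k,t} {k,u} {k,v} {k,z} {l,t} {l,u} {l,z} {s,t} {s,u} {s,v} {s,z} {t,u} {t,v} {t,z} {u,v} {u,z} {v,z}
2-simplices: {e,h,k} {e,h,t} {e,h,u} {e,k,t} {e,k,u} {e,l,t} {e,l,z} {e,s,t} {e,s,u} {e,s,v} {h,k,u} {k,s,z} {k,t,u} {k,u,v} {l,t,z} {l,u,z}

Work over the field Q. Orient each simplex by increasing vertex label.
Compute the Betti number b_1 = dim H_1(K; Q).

b_1=8

n_0=9 n_1=31 n_2=16  [Q]
∂1: piv[eh,ek,el,es,et,eu,ev,ez] rk=8  ker:hk,hs,ht,hu,hv,ks,kt,ku,kv,kz,lt,lu,lz,st,su,sv,sz,tu,tv,tz,uv,uz,vz
∂2: piv[ehk,eht,ehu,ekt,eku,elt,elz,est,esu,esv,ksz,ktu,kuv,ltz,luz] rk=15  ker:hku
b_1=(31−8)−15=8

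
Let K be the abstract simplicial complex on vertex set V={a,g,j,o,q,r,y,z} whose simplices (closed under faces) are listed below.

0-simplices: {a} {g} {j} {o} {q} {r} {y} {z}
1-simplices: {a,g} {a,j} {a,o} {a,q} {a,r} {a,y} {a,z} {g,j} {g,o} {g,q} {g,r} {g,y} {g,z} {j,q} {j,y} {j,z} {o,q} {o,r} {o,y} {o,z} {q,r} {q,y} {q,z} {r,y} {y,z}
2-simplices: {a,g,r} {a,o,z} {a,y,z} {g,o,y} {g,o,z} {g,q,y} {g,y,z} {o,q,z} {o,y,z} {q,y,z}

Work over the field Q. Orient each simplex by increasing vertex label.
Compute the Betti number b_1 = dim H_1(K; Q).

b_1=9

n_0=8 n_1=25 n_2=10  [Q]
∂1: piv[ag,aj,ao,aq,ar,ay,az] rk=7  ker:gj,go,gq,gr,gy,gz,jq,jy,jz,oq,or,oy,oz,qr,qy,qz,ry,yz
∂2: piv[agr,aoz,ayz,goy,goz,gqy,gyz,oqz,qyz] rk=9  ker:oyz
b_1=(25−7)−9=9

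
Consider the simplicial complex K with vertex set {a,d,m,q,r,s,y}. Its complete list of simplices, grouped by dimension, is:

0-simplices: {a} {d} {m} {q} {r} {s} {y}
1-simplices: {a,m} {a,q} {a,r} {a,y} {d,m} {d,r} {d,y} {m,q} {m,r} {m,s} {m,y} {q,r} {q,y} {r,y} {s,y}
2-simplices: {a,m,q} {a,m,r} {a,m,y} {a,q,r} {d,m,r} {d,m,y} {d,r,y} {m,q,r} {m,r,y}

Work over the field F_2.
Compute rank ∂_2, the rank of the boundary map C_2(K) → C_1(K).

n_0=7 n_1=15 n_2=9  [Z2]
∂1: piv[am,aq,ar,ay,dm,ms] rk=6  ker:dr,dy,mq,mr,my,qr,qy,ry,sy
∂2: piv[amq,amr,amy,aqr,dmr,dmy,dry] rk=7  ker:mqr,mry
rk∂_2=7

rank∂_2=7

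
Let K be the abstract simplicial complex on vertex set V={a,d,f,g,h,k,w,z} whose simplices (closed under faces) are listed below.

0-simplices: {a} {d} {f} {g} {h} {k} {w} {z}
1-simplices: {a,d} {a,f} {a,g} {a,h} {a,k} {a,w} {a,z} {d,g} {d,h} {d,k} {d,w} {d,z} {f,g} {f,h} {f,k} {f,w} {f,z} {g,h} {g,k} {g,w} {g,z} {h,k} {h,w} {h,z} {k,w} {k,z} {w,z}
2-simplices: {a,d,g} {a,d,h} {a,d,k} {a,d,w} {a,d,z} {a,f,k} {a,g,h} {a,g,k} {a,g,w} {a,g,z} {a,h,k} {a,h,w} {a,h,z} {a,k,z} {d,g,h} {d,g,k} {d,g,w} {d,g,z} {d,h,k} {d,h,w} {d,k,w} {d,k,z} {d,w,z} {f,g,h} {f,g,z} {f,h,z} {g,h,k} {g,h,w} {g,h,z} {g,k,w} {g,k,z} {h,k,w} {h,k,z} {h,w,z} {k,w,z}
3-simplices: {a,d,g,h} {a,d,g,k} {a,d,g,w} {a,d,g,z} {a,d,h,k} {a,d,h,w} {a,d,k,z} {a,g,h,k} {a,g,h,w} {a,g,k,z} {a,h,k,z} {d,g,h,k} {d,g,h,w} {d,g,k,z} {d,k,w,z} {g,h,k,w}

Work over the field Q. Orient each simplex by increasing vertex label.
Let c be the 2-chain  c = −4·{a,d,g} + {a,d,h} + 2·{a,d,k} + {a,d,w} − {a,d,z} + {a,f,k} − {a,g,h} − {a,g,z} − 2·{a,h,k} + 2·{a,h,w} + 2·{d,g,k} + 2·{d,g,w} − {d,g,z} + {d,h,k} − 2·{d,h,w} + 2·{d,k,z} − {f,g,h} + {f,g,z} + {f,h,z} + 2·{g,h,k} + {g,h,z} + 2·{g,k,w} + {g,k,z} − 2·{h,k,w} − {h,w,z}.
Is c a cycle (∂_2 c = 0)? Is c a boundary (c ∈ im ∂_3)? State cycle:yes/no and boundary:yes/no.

n_0=8 n_1=27 n_2=35 n_3=16  [Q]
∂1: piv[ad,af,ag,ah,ak,aw,az] rk=7  ker:dg,dh,dk,dw,dz,fg,fh,fk,fw,fz,gh,gk,gw,gz,hk,hw,hz,kw,kz,wz
∂2: piv[adg,adh,adk,adw,adz,afk,agh,agk,agw,agz,ahk,ahw,ahz,akz,dkw,dwz,fgh,fgz] rk=18  ker:dgh,dgk,dgw,dgz,dhk,dhw,dkz,fhz,ghk,ghw,ghz,gkw,gkz,hkw,hkz,hwz,kwz
∂3: piv[adgh,adgk,adgw,adgz,adhk,adhw,adkz,aghk,aghw,agkz,ahkz,dkwz,ghkw] rk=13  ker:dghk,dghw,dgkz
∂2c = −{a,d} + {a,f} + 2·{a,g} − {a,k} − 3·{a,w} + 2·{a,z} − {d,g} + {d,k} + {d,w} − 2·{d,z} + 2·{f,h} + {f,k} − 2·{f,z} + {g,h} + 3·{g,k} − 3·{g,z} − {h,k} + {h,w} + 3·{h,z} + 3·{k,z} − {w,z}

cycle:no boundary:no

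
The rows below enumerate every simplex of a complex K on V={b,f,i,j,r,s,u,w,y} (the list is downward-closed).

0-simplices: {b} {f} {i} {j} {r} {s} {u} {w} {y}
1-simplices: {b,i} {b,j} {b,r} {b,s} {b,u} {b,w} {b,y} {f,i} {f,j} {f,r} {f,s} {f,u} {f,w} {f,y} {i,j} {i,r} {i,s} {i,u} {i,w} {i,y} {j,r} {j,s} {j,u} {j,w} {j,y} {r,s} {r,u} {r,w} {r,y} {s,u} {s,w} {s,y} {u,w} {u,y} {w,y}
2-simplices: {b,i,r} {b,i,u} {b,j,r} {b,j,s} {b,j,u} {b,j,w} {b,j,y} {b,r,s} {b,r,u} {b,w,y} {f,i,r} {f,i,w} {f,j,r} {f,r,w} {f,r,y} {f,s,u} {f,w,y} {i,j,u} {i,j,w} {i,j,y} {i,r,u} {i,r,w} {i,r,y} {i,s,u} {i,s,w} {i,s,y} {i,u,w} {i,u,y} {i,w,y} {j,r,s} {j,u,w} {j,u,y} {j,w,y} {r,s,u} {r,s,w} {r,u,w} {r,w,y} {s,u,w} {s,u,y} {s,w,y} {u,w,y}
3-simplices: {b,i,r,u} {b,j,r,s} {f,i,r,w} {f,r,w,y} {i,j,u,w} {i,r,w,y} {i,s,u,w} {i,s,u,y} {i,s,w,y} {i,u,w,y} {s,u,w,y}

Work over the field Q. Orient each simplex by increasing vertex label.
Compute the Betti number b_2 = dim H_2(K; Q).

b_2=5

n_0=9 n_1=35 n_2=41 n_3=11  [Q]
∂1: piv[bi,bj,br,bs,bu,bw,by,fi] rk=8  ker:fj,fr,fs,fu,fw,fy,ij,ir,is,iu,iw,iy,jr,js,ju,jw,jy,rs,ru,rw,ry,su,sw,sy,uw,uy,wy
∂2: piv[bir,biu,bjr,bjs,bju,bjw,bjy,brs,bru,bwy,fir,fiw,fjr,frw,fry,fsu,fwy,iju,ijw,ijy,isu,isw,isy,iuw,iuy,rsu] rk=26  ker:iru,irw,iry,iwy,jrs,juw,juy,jwy,rsw,ruw,rwy,suw,suy,swy,uwy
∂3: piv[biru,bjrs,firw,frwy,ijuw,irwy,isuw,isuy,iswy,iuwy] rk=10  ker:suwy
b_2=(41−26)−10=5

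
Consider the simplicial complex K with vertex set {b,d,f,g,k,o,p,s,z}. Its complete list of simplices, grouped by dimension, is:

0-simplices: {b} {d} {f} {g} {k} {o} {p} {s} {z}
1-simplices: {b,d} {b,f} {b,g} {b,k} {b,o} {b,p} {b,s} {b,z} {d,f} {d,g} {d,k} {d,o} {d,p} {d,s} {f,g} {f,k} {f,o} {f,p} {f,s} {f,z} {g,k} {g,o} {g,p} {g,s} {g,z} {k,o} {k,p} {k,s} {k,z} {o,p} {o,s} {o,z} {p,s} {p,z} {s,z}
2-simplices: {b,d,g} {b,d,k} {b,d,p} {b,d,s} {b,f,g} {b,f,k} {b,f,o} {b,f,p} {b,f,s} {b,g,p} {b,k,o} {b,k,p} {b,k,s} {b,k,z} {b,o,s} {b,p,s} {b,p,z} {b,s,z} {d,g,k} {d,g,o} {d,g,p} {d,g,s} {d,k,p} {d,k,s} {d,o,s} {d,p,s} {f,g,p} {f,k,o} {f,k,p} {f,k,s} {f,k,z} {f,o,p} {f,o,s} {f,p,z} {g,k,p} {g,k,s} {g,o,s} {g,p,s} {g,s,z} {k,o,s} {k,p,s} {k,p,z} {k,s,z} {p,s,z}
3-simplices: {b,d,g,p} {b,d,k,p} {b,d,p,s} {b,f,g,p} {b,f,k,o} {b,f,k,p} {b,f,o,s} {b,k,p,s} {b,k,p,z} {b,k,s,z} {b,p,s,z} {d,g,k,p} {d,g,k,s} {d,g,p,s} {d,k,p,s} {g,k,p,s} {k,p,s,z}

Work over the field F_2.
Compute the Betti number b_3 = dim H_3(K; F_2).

n_0=9 n_1=35 n_2=44 n_3=17  [Z2]
∂1: piv[bd,bf,bg,bk,bo,bp,bs,bz] rk=8  ker:df,dg,dk,do,dp,ds,fg,fk,fo,fp,fs,fz,gk,go,gp,gs,gz,ko,kp,ks,kz,op,os,oz,ps,pz,sz
∂2: piv[bdg,bdk,bdp,bds,bfg,bfk,bfo,bfp,bfs,bgp,bko,bkp,bks,bkz,bos,bps,bpz,bsz,dgk,dgo,dgs,dos,fkz,fop,gsz] rk=25  ker:dgp,dkp,dks,dps,fgp,fko,fkp,fks,fos,fpz,gkp,gks,gos,gps,kos,kps,kpz,ksz,psz
∂3: piv[bdgp,bdkp,bdps,bfgp,bfko,bfkp,bfos,bkps,bkpz,bksz,bpsz,dgkp,dgks,dgps,dkps] rk=15  ker:gkps,kpsz
b_3=(17−15)−0=2

b_3=2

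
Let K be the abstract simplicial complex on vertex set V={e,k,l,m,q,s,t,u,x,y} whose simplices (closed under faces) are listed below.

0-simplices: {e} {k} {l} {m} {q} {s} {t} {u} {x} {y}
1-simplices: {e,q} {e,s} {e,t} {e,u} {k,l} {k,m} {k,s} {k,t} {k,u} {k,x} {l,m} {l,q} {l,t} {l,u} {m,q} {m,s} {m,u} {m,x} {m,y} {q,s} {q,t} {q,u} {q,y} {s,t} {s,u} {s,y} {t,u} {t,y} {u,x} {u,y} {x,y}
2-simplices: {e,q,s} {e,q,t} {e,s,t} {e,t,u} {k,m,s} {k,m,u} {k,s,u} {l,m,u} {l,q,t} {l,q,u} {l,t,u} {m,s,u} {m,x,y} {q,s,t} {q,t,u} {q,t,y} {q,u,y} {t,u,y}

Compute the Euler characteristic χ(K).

n_0=10 n_1=31 n_2=18
χ=+10−31+18=-3

χ(K)=-3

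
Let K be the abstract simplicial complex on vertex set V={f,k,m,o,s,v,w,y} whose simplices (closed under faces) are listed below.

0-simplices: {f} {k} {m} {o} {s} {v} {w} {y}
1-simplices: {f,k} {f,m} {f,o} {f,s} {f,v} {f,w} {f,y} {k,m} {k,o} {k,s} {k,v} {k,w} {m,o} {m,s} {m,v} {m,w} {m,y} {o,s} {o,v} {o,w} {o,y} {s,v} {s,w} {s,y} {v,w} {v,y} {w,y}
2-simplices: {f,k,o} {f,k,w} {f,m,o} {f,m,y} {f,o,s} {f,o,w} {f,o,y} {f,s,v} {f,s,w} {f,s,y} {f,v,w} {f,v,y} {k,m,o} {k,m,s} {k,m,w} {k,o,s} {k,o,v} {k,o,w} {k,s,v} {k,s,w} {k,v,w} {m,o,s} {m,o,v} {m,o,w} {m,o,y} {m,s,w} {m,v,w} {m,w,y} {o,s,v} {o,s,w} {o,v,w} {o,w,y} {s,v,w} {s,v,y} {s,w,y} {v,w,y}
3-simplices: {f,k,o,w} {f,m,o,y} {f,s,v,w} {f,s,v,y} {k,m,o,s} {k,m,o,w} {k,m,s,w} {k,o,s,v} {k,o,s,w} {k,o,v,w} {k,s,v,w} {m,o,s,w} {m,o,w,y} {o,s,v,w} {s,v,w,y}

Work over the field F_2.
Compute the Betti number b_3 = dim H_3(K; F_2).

n_0=8 n_1=27 n_2=36 n_3=15  [Z2]
∂1: piv[fk,fm,fo,fs,fv,fw,fy] rk=7  ker:km,ko,ks,kv,kw,mo,ms,mv,mw,my,os,ov,ow,oy,sv,sw,sy,vw,vy,wy
∂2: piv[fko,fkw,fmo,fmy,fos,fow,foy,fsv,fsw,fsy,fvw,fvy,kmo,kms,kmw,kos,kov,ksv,mov,mwy] rk=20  ker:kow,ksw,kvw,mos,mow,moy,msw,mvw,osv,osw,ovw,owy,svw,svy,swy,vwy
∂3: piv[fkow,fmoy,fsvw,fsvy,kmos,kmow,kmsw,kosv,kosw,kovw,ksvw,mowy,svwy] rk=13  ker:mosw,osvw
b_3=(15−13)−0=2

b_3=2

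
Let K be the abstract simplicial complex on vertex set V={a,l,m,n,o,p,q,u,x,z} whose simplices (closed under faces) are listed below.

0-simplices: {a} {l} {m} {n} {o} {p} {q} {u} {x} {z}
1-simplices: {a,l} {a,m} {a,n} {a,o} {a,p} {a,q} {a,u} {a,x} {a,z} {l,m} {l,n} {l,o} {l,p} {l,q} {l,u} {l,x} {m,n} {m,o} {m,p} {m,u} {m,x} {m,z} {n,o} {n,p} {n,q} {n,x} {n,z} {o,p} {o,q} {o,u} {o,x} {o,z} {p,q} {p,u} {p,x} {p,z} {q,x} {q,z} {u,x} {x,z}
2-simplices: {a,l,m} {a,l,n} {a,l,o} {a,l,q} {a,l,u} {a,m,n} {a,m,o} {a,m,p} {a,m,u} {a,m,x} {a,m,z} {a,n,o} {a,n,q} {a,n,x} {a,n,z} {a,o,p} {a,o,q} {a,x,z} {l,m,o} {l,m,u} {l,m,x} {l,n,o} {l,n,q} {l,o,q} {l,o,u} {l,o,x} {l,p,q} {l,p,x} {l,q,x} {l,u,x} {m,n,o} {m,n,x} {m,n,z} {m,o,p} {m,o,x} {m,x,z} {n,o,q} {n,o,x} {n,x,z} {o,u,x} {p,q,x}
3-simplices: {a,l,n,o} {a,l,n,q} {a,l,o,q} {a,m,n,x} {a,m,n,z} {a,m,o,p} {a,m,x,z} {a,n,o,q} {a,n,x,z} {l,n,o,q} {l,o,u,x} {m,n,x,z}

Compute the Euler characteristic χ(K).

n_0=10 n_1=40 n_2=41 n_3=12
χ=+10−40+41−12=-1

χ(K)=-1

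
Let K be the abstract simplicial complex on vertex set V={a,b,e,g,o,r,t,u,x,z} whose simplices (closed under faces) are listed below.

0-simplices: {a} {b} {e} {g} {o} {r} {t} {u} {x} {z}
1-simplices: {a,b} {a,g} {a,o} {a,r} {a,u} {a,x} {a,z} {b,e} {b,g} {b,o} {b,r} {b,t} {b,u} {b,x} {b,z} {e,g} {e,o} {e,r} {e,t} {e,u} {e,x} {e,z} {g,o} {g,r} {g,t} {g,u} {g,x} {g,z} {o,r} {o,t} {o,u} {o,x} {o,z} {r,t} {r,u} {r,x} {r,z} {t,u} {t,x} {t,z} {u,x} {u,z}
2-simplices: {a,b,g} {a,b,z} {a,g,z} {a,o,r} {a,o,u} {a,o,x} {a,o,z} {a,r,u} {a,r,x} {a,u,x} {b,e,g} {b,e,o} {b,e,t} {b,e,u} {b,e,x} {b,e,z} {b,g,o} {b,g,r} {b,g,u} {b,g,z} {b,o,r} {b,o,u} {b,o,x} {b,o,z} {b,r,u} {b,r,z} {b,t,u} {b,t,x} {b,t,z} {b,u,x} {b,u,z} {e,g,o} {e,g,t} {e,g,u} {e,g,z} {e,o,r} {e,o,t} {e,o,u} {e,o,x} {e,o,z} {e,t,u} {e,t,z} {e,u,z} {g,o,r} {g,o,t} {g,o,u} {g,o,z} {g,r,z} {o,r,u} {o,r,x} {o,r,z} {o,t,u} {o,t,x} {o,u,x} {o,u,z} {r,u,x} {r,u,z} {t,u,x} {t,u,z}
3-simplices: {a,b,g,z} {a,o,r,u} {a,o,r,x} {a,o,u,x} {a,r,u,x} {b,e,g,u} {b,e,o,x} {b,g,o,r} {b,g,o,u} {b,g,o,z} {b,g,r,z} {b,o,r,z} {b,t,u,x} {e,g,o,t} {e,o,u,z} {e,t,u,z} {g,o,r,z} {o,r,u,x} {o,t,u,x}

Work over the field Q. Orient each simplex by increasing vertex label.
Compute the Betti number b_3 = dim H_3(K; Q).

b_3=2

n_0=10 n_1=42 n_2=59 n_3=19  [Q]
∂1: piv[ab,ag,ao,ar,au,ax,az,be,bt] rk=9  ker:bg,bo,br,bu,bx,bz,eg,eo,er,et,eu,ex,ez,go,gr,gt,gu,gx,gz,or,ot,ou,ox,oz,rt,ru,rx,rz,tu,tx,tz,ux,uz
∂2: piv[abg,abz,agz,aor,aou,aox,aoz,aru,arx,aux,beg,beo,bet,beu,bex,bez,bgo,bgr,bgu,bor,bou,box,boz,brz,btu,btx,btz,buz,egt,eor,eot] rk=31  ker:bgz,bru,bux,ego,egu,egz,eou,eox,eoz,etu,etz,euz,gor,got,gou,goz,grz,oru,orx,orz,otu,otx,oux,ouz,rux,ruz,tux,tuz
∂3: piv[abgz,aoru,aorx,aoux,arux,begu,beox,bgor,bgou,bgoz,bgrz,borz,btux,egot,eouz,etuz,otux] rk=17  ker:gorz,orux
b_3=(19−17)−0=2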